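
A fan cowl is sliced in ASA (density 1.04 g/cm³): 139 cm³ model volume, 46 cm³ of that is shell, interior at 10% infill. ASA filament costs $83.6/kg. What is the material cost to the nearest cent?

Infill region: 139 − 46 → 93 cm³.
Infill deposited: 0.10 × 93 → 9.3 cm³.
Deposited volume = 46 + 9.3 = 55.3 cm³.
Mass: 55.3 × 1.04 → 57.512 g.
At $83.6/kg: 57.512/1000 × 83.6 = $4.81.

$4.81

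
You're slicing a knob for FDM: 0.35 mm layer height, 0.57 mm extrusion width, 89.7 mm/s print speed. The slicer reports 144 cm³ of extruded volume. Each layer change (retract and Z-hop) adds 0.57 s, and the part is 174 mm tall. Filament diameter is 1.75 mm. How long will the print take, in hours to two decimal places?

Bead cross-section = 0.35 × 0.57, so 0.1995 mm².
Total extruded path = 144000/0.1995 = 721804.5 mm.
Time extruding = 721804.5 / 89.7, so 8046.9 s.
Layer count = ceil(174 / 0.35) = 498.
Z-hop total = 498 × 0.57 = 283.86 s.
Altogether 8046.9 + 283.86 = 8330.76 s, i.e. 2.31 hours.

2.31 hours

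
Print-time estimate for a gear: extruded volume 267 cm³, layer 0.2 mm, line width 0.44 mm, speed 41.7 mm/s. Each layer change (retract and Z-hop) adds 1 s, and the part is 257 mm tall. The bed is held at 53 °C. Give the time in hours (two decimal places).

20.57 hours

Line area: 0.2 × 0.44 → 0.088 mm².
Path length: 267000 mm³ / 0.088 mm² → 3034090.9 mm.
Time extruding = 3034090.9 / 41.7 = 72760 s.
Layers = ⌈257/0.2⌉ = 1285.
Non-print overhead = 1285 × 1 = 1285 s.
Total = 72760 + 1285 = 74045 s = 20.57 hours.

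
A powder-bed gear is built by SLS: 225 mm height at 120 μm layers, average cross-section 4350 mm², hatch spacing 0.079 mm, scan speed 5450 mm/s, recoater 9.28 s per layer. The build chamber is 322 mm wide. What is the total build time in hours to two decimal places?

10.10 hours

Layers = ⌈225/0.12⌉ = 1875.
Hatch length per layer = 4350 / 0.079 = 55063.3 mm.
Scan time per layer = 55063.3 / 5450 = 10.1034 s.
Layer cycle = 10.1034 + 9.28, so 19.3834 s.
1875 layers × 19.3834 s/layer = 36343.875 s, i.e. 10.10 hours.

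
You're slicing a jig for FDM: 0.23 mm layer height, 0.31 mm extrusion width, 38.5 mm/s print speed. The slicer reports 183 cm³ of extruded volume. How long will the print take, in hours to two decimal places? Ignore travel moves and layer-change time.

Bead cross-section = 0.23 × 0.31, so 0.0713 mm².
Path length: 183000 mm³ / 0.0713 mm² → 2566619.9 mm.
Time extruding = 2566619.9 / 38.5 = 66665.5 s.
Converting: 66665.5 s = 18.52 hours.

18.52 hours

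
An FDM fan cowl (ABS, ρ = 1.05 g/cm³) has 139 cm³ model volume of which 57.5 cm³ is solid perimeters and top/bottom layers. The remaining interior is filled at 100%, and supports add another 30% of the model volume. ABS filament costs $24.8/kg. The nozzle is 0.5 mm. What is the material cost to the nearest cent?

$4.71

Volume inside the shell = 139 − 57.5 = 81.5 cm³.
Infill deposited: 1.00 × 81.5 → 81.5 cm³.
Support = 0.30 × 139, so 41.7 cm³.
Total extruded: 57.5 + 81.5 + 41.7 → 180.7 cm³.
Mass: 180.7 × 1.05 → 189.735 g.
At $24.8/kg: 189.735/1000 × 24.8 = $4.71.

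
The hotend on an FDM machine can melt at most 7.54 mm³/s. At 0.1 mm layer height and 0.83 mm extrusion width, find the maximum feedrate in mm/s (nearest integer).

A: 0.1 × 0.83 → 0.083 mm².
Max speed = 7.54 / 0.083 = 90.84 ≈ 91 mm/s.

91 mm/s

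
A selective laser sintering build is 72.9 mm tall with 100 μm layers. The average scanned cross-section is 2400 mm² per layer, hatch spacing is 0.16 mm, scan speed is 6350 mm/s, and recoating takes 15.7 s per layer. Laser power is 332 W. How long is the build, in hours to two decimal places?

3.66 hours

Layer count = ceil(72.9 / 0.1) = 729.
Scan path per layer: 2400 / 0.16 → 15000 mm.
Scan time per layer = 15000 / 6350 = 2.3622 s.
Time per layer: 2.3622 + 15.7 → 18.0622 s.
Total: 729 × 18.0622 s = 13167.3438 s → 3.66 hours.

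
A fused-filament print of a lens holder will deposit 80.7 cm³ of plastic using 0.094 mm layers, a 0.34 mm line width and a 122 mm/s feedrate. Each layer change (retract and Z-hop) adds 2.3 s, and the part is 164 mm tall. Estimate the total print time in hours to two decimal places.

6.86 hours

Bead cross-section = 0.094 × 0.34, so 0.03196 mm².
Path length: 80700 mm³ / 0.03196 mm² → 2525031.3 mm.
Extrusion time: 2525031.3 / 122 → 20697 s.
Layer count = ceil(164 / 0.094) = 1745.
Z-hop total: 1745 × 2.3 → 4013.5 s.
Total = 20697 + 4013.5 = 24710.5 s = 6.86 hours.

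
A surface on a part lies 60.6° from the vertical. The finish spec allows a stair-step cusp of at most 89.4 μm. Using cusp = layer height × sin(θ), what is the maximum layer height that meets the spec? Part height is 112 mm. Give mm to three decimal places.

sin(60.6°) = 0.8712; t_max = 0.0894/0.8712 = 0.103 mm.

0.103 mm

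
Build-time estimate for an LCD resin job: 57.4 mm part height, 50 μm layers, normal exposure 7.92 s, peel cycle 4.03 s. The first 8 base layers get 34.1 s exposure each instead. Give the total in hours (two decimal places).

3.87 hours

Number of layers: 57.4 / 0.05 → 1148 (rounded up).
Burn-in layers = 8 × (34.1 + 4.03) = 305.04 s.
Normal layers = 1140 × (7.92 + 4.03), so 13623 s.
Total = 305.04 + 13623 = 13928.04 s = 3.87 hours.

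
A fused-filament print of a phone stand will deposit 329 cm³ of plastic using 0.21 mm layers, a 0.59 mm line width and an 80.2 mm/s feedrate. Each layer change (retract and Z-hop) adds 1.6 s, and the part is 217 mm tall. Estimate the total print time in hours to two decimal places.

Line area = 0.21 × 0.59 = 0.1239 mm².
Total extruded path = 329000/0.1239 = 2655367.2 mm.
Time extruding = 2655367.2 / 80.2, so 33109.3 s.
Layer count = ceil(217 / 0.21) = 1034.
Layer-change overhead: 1034 × 1.6 → 1654.4 s.
Altogether 33109.3 + 1654.4 = 34763.7 s, i.e. 9.66 hours.

9.66 hours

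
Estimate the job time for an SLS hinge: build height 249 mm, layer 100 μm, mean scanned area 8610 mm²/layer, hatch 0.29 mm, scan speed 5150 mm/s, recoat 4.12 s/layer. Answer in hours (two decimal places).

6.84 hours

Number of layers: 249 / 0.1 → 2490 (rounded up).
Scan path per layer = 8610 / 0.29 = 29689.7 mm.
Laser time per layer = 29689.7 / 5150 = 5.765 s.
Layer cycle = 5.765 + 4.12 = 9.885 s.
Build time = 2490 × 9.885 = 24613.65 s = 6.84 hours.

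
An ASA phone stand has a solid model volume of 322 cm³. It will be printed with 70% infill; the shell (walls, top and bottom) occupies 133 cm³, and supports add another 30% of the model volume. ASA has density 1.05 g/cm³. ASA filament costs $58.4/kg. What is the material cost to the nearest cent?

$22.19

Infill region = 322 − 133 = 189 cm³.
Deposited infill = 0.70 × 189, so 132.3 cm³.
Support = 0.30 × 322 = 96.6 cm³.
Deposited volume = 133 + 132.3 + 96.6 = 361.9 cm³.
Mass = 361.9 × 1.05, so 379.995 g.
Cost = 379.995 g / 1000 × $58.4/kg = $22.19.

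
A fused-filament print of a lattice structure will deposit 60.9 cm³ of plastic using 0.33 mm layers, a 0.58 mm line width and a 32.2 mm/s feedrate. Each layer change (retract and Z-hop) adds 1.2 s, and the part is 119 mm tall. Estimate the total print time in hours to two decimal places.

2.87 hours

Line area = 0.33 × 0.58, so 0.1914 mm².
Path length: 60900 mm³ / 0.1914 mm² → 318181.8 mm.
Print-move time = 318181.8 / 32.2, so 9881.4 s.
Layers = ⌈119/0.33⌉ = 361.
Layer-change overhead = 361 × 1.2 = 433.2 s.
Total = 9881.4 + 433.2 = 10314.6 s = 2.87 hours.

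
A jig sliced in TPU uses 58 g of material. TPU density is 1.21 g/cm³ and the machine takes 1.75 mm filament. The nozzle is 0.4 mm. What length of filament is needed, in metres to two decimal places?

Extruded volume: 58/1.21 = 47.9339 cm³ (47933.9 mm³).
A = π r² = π × 0.875² = 2.4053 mm².
L = V/A = 47933.9/2.4053 = 19928.45 mm → 19.93 m.

19.93 m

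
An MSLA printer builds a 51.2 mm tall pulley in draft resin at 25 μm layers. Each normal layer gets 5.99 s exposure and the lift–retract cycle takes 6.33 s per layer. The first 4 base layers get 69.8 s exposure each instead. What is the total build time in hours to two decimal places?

7.08 hours

Layer count = ceil(51.2 / 0.025) = 2048.
Bottom layers: 4 × (69.8 + 6.33) → 304.52 s.
Normal layers: 2044 × (5.99 + 6.33) → 25182.08 s.
Sum: 304.52 + 25182.08 = 25486.6 s → 7.08 hours.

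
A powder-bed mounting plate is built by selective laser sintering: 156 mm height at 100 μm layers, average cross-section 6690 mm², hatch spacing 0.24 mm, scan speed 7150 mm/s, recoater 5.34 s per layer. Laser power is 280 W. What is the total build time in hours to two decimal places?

4.00 hours

Number of layers: 156 / 0.1 → 1560 (rounded up).
Scan path per layer = 6690 / 0.24 = 27875 mm.
Scan time per layer: 27875 / 7150 → 3.8986 s.
Layer cycle = 3.8986 + 5.34, so 9.2386 s.
1560 layers × 9.2386 s/layer = 14412.216 s, i.e. 4.00 hours.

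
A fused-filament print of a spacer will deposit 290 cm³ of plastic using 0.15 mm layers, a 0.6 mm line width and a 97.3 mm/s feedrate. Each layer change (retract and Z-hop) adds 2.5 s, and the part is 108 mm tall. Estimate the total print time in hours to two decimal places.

Line area = 0.15 × 0.6 = 0.09 mm².
Path length: 290000 mm³ / 0.09 mm² → 3222222.2 mm.
Time extruding = 3222222.2 / 97.3, so 33116.4 s.
Number of layers: 108 / 0.15 → 720 (rounded up).
Layer-change overhead = 720 × 2.5, so 1800 s.
Total = 33116.4 + 1800 = 34916.4 s = 9.70 hours.

9.70 hours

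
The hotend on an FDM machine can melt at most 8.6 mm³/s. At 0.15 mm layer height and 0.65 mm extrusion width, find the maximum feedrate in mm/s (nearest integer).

88 mm/s

Bead cross-section = 0.15 × 0.65 = 0.0975 mm².
v_max = Q/A = 8.6/0.0975 = 88.21 mm/s → 88 mm/s.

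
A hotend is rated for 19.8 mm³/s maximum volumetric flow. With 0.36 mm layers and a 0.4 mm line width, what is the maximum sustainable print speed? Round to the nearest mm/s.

Extrusion cross-section = 0.36 × 0.4 = 0.144 mm².
v_max = Q/A = 19.8/0.144 = 137.50 mm/s → 138 mm/s.

138 mm/s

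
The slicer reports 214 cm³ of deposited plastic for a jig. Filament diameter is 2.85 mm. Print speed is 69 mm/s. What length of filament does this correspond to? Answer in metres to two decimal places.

Cross-section of 2.85 mm filament: π·(2.85/2)² = 6.3794 mm².
Length = 214 cm³ / 6.3794 mm² = 214000 / 6.3794 = 33545.47 mm = 33.55 m.

33.55 m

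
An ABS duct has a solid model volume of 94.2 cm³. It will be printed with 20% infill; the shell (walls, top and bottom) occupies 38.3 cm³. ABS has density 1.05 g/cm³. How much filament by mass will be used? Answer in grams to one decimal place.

52.0 g

Infill region = 94.2 − 38.3, so 55.9 cm³.
Deposited infill = 0.20 × 55.9, so 11.18 cm³.
Deposited volume = 38.3 + 11.18, so 49.48 cm³.
Mass = 49.48 × 1.05 = 51.954 g.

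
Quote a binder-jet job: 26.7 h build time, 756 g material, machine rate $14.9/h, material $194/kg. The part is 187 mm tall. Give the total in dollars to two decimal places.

$544.49

Machine-time cost = 14.9 × 26.7 = $397.83.
Material cost = 194 × 756/1000, so $146.664.
Job cost: 397.83 + 146.664 = 544.494 ≈ $544.49.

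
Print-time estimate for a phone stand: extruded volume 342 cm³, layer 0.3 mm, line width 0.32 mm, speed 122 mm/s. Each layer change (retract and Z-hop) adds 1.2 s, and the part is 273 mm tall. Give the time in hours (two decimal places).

Bead cross-section = 0.3 × 0.32 = 0.096 mm².
Toolpath length = 342 cm³ / 0.096 mm² = 342000 / 0.096 = 3562500 mm.
Time extruding: 3562500 / 122 → 29200.8 s.
Number of layers: 273 / 0.3 → 910 (rounded up).
Layer-change overhead: 910 × 1.2 → 1092 s.
Altogether 29200.8 + 1092 = 30292.8 s, i.e. 8.41 hours.

8.41 hours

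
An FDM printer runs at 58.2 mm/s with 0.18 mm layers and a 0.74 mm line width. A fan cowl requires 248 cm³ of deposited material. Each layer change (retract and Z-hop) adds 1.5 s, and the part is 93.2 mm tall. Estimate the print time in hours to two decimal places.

9.10 hours

Line area = 0.18 × 0.74 = 0.1332 mm².
Toolpath length = 248 cm³ / 0.1332 mm² = 248000 / 0.1332 = 1861861.9 mm.
Extrusion time = 1861861.9 / 58.2 = 31990.8 s.
Number of layers: 93.2 / 0.18 → 518 (rounded up).
Layer-change overhead = 518 × 1.5, so 777 s.
Total = 31990.8 + 777 = 32767.8 s = 9.10 hours.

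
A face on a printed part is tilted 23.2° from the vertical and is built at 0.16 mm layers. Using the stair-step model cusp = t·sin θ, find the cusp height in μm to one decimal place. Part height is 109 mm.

63.0 μm

sin(23.2°) = 0.3939, so cusp = 0.16 × 0.3939 = 0.063024 mm → 63.0 μm.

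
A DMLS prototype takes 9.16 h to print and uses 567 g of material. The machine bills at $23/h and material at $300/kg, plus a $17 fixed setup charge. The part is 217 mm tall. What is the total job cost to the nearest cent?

$397.78

Machine cost = 23 × 9.16 = $210.68.
Material charge: 300 × 567/1000 → $170.10.
Adding setup: 210.68 + 170.10 + 17 → $397.78.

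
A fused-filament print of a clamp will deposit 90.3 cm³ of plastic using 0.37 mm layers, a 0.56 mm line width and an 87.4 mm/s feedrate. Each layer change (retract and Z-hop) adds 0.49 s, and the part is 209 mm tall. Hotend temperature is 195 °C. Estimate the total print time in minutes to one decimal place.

87.7 minutes

Extrusion cross-section: 0.37 × 0.56 → 0.2072 mm².
Total extruded path = 90300/0.2072 = 435810.8 mm.
Print-move time = 435810.8 / 87.4 = 4986.4 s.
Layers = ⌈209/0.37⌉ = 565.
Z-hop total: 565 × 0.49 → 276.85 s.
Total = 4986.4 + 276.85 = 5263.25 s = 87.7 minutes.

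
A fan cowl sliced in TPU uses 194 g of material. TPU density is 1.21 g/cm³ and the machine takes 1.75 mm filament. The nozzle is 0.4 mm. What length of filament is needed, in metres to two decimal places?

Extruded volume: 194/1.21 = 160.3306 cm³ (160330.6 mm³).
A = π r² = π × 0.875² = 2.4053 mm².
Length = 160330.6 / 2.4053 = 66657.22 mm = 66.66 m.

66.66 m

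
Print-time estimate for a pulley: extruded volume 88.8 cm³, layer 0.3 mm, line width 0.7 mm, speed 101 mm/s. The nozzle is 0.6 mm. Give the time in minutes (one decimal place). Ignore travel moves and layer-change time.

Extrusion cross-section = 0.3 × 0.7 = 0.21 mm².
Total extruded path = 88800/0.21 = 422857.1 mm.
Extrusion time = 422857.1 / 101 = 4186.7 s.
In the requested units: 4186.7 s = 69.8 minutes.

69.8 minutes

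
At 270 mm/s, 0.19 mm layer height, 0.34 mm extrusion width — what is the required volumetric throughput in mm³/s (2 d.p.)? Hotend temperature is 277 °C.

17.44

A = 0.19 × 0.34 = 0.0646 mm².
Q = v·A = 270 × 0.0646 = 17.44 mm³/s.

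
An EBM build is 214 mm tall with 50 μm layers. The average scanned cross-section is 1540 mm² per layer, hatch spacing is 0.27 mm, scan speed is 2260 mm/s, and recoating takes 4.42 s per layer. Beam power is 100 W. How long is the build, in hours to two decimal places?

Number of layers: 214 / 0.05 → 4280 (rounded up).
Hatch length per layer = 1540 / 0.27 = 5703.7 mm.
Per-layer scan time = 5703.7 / 2260, so 2.5238 s.
Layer cycle = 2.5238 + 4.42, so 6.9438 s.
Build time = 4280 × 6.9438 = 29719.464 s = 8.26 hours.

8.26 hours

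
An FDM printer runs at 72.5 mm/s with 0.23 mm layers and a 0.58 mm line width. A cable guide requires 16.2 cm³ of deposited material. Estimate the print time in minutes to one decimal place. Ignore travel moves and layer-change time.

Bead cross-section: 0.23 × 0.58 → 0.1334 mm².
Toolpath length = 16.2 cm³ / 0.1334 mm² = 16200 / 0.1334 = 121439.3 mm.
Extrusion time = 121439.3 / 72.5 = 1675 s.
1675 s = 27.9 minutes.

27.9 minutes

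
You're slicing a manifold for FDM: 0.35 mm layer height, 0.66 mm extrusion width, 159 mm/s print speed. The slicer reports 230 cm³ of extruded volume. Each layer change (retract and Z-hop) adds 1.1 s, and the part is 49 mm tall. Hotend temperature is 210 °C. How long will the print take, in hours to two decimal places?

Extrusion cross-section = 0.35 × 0.66, so 0.231 mm².
Path length: 230000 mm³ / 0.231 mm² → 995671 mm.
Extrusion time: 995671 / 159 → 6262.1 s.
Layers = ⌈49/0.35⌉ = 140.
Z-hop total = 140 × 1.1, so 154 s.
Total = 6262.1 + 154 = 6416.1 s = 1.78 hours.

1.78 hours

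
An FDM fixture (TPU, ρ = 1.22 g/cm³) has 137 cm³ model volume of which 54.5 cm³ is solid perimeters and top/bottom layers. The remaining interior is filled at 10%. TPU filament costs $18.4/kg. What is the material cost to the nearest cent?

$1.41

Infill region = 137 − 54.5, so 82.5 cm³.
Infill volume: 0.10 × 82.5 → 8.25 cm³.
Total printed volume = 54.5 + 8.25, so 62.75 cm³.
Mass: 62.75 × 1.22 → 76.555 g.
Cost = 76.555 g / 1000 × $18.4/kg = $1.41.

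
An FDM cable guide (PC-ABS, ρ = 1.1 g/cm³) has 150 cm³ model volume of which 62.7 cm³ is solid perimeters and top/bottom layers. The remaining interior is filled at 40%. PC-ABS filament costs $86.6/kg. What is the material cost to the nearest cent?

Interior volume = 150 − 62.7 = 87.3 cm³.
Deposited infill = 0.40 × 87.3, so 34.92 cm³.
Total extruded: 62.7 + 34.92 → 97.62 cm³.
Mass = 97.62 × 1.1 = 107.382 g.
Cost = 107.382 g / 1000 × $86.6/kg = $9.30.

$9.30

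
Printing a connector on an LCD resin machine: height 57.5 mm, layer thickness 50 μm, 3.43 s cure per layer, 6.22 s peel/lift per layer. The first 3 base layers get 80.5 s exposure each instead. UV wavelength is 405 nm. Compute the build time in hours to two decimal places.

Layers = ⌈57.5/0.05⌉ = 1150.
Bottom layers = 3 × (80.5 + 6.22) = 260.16 s.
Remaining layers: 1147 × (3.43 + 6.22) → 11068.55 s.
Sum: 260.16 + 11068.55 = 11328.71 s → 3.15 hours.

3.15 hours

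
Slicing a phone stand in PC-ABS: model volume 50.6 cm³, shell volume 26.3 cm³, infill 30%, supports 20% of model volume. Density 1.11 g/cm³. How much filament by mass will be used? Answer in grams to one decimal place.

48.5 g

Volume inside the shell = 50.6 − 26.3, so 24.3 cm³.
Infill deposited = 0.30 × 24.3, so 7.29 cm³.
Support = 0.20 × 50.6, so 10.12 cm³.
Total printed volume = 26.3 + 7.29 + 10.12 = 43.71 cm³.
Mass = 43.71 × 1.11 = 48.5181 g.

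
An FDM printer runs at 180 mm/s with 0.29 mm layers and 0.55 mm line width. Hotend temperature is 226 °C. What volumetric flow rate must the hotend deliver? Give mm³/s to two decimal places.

Extrusion cross-section: 0.29 × 0.55 → 0.1595 mm².
Volumetric flow = 180 × 0.1595 = 28.71 mm³/s.

28.71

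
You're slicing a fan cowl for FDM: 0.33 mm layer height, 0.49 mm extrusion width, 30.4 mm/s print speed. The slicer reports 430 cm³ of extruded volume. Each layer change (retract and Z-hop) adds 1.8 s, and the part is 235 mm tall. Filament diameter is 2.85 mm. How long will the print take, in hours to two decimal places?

Extrusion cross-section = 0.33 × 0.49, so 0.1617 mm².
Total extruded path = 430000/0.1617 = 2659245.5 mm.
Print-move time: 2659245.5 / 30.4 → 87475.2 s.
Layers = ⌈235/0.33⌉ = 713.
Layer-change overhead = 713 × 1.8 = 1283.4 s.
Altogether 87475.2 + 1283.4 = 88758.6 s, i.e. 24.66 hours.

24.66 hours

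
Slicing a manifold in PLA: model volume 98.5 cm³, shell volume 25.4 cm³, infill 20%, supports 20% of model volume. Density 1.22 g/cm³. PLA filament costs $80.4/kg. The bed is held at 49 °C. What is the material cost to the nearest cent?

Volume inside the shell = 98.5 − 25.4, so 73.1 cm³.
Infill deposited: 0.20 × 73.1 → 14.62 cm³.
Support: 0.20 × 98.5 → 19.7 cm³.
Deposited volume: 25.4 + 14.62 + 19.7 → 59.72 cm³.
Mass = 59.72 × 1.22 = 72.8584 g.
At $80.4/kg: 72.8584/1000 × 80.4 = $5.86.

$5.86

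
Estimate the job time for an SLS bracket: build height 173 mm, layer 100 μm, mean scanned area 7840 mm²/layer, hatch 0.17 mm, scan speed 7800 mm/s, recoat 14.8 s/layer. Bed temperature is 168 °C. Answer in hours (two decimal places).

9.95 hours

Layer count = ceil(173 / 0.1) = 1730.
Per-layer scan distance: 7840 / 0.17 → 46117.6 mm.
Laser time per layer = 46117.6 / 7800, so 5.9125 s.
Time per layer = 5.9125 + 14.8 = 20.7125 s.
1730 layers × 20.7125 s/layer = 35832.625 s, i.e. 9.95 hours.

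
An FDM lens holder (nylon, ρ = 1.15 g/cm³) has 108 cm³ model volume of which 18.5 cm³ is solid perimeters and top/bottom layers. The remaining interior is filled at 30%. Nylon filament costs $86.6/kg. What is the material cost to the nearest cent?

$4.52

Interior volume: 108 − 18.5 → 89.5 cm³.
Deposited infill = 0.30 × 89.5 = 26.85 cm³.
Total printed volume = 18.5 + 26.85, so 45.35 cm³.
Mass = 45.35 × 1.15 = 52.1525 g.
Cost = 52.1525 g / 1000 × $86.6/kg = $4.52.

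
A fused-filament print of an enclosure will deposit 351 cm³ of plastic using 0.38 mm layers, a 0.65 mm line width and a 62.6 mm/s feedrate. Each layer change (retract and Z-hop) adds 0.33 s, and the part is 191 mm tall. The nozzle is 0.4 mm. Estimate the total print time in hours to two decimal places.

Bead cross-section = 0.38 × 0.65 = 0.247 mm².
Path length: 351000 mm³ / 0.247 mm² → 1421052.6 mm.
Time extruding = 1421052.6 / 62.6, so 22700.5 s.
Layers = ⌈191/0.38⌉ = 503.
Z-hop total = 503 × 0.33, so 165.99 s.
Altogether 22700.5 + 165.99 = 22866.49 s, i.e. 6.35 hours.

6.35 hours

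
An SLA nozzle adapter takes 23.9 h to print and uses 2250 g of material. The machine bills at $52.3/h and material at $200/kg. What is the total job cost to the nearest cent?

Machine-time cost = 52.3 × 23.9 = $1249.97.
Material charge = 200 × 2250/1000, so $450.00.
Total = 1249.97 + 450.00 = $1699.97.

$1699.97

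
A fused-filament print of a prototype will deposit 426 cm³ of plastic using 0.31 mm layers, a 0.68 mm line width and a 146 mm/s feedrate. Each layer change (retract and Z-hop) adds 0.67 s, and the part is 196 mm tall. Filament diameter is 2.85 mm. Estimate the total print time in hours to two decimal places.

Extrusion cross-section: 0.31 × 0.68 → 0.2108 mm².
Path length: 426000 mm³ / 0.2108 mm² → 2020872.9 mm.
Time extruding = 2020872.9 / 146 = 13841.6 s.
Layer count = ceil(196 / 0.31) = 633.
Z-hop total = 633 × 0.67 = 424.11 s.
Total = 13841.6 + 424.11 = 14265.71 s = 3.96 hours.

3.96 hours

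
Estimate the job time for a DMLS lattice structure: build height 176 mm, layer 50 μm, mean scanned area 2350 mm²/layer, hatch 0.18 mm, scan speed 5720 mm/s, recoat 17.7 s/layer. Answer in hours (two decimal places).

19.54 hours

Layers = ⌈176/0.05⌉ = 3520.
Hatch length per layer = 2350 / 0.18 = 13055.6 mm.
Laser time per layer: 13055.6 / 5720 → 2.2824 s.
Layer cycle: 2.2824 + 17.7 → 19.9824 s.
Total: 3520 × 19.9824 s = 70338.048 s → 19.54 hours.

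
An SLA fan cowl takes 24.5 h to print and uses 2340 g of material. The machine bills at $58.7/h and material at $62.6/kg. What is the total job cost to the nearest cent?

$1584.63

Machine cost: 58.7 × 24.5 → $1438.15.
Material charge = 62.6 × 2340/1000 = $146.484.
Total = 1438.15 + 146.484 = 1584.634 ≈ $1584.63.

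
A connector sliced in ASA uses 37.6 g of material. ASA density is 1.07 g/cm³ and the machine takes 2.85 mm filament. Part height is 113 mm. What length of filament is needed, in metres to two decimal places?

Volume = 37.6 g / 1.07 g·cm⁻³ = 35.1402 cm³ = 35140.2 mm³.
Filament cross-section = π × (2.85/2)² = 6.3794 mm².
L = V/A = 35140.2/6.3794 = 5508.39 mm → 5.51 m.

5.51 m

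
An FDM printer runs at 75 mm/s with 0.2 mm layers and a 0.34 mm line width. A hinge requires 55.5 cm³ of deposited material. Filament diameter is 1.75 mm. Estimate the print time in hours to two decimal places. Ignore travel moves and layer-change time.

3.02 hours

Line area: 0.2 × 0.34 → 0.068 mm².
Path length: 55500 mm³ / 0.068 mm² → 816176.5 mm.
Print-move time: 816176.5 / 75 → 10882.4 s.
That's 10882.4 s → 3.02 hours.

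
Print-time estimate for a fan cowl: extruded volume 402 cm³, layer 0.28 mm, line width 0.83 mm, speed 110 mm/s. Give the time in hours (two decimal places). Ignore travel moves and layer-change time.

Line area = 0.28 × 0.83 = 0.2324 mm².
Path length: 402000 mm³ / 0.2324 mm² → 1729776.2 mm.
Print-move time: 1729776.2 / 110 → 15725.2 s.
Converting: 15725.2 s = 4.37 hours.

4.37 hours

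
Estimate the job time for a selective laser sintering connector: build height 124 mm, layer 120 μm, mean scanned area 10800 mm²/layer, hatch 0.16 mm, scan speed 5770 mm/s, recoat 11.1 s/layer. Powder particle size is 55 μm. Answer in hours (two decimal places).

6.55 hours

Layer count = ceil(124 / 0.12) = 1034.
Scan path per layer = 10800 / 0.16 = 67500 mm.
Scan time per layer = 67500 / 5770 = 11.6984 s.
Time per layer = 11.6984 + 11.1, so 22.7984 s.
1034 layers × 22.7984 s/layer = 23573.5456 s, i.e. 6.55 hours.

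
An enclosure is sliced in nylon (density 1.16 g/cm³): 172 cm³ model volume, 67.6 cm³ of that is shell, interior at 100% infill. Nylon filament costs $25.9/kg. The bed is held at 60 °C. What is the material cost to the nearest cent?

$5.17

Infill region = 172 − 67.6, so 104.4 cm³.
Infill deposited = 1.00 × 104.4, so 104.4 cm³.
Total printed volume = 67.6 + 104.4, so 172 cm³.
Mass = 172 × 1.16, so 199.52 g.
Cost = 199.52 g / 1000 × $25.9/kg = $5.17.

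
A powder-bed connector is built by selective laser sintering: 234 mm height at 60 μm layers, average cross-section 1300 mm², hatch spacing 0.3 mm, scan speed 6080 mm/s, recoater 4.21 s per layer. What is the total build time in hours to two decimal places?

5.33 hours

Layers = ⌈234/0.06⌉ = 3900.
Hatch length per layer = 1300 / 0.3, so 4333.3 mm.
Scan time per layer = 4333.3 / 6080, so 0.7127 s.
Time per layer = 0.7127 + 4.21, so 4.9227 s.
3900 layers × 4.9227 s/layer = 19198.53 s, i.e. 5.33 hours.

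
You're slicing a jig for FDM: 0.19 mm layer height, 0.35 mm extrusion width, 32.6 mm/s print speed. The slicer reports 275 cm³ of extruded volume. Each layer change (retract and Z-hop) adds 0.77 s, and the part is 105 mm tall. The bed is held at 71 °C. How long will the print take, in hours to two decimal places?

Bead cross-section = 0.19 × 0.35, so 0.0665 mm².
Total extruded path = 275000/0.0665 = 4135338.3 mm.
Time extruding: 4135338.3 / 32.6 → 126850.9 s.
Layers = ⌈105/0.19⌉ = 553.
Non-print overhead: 553 × 0.77 → 425.81 s.
Total = 126850.9 + 425.81 = 127276.71 s = 35.35 hours.

35.35 hours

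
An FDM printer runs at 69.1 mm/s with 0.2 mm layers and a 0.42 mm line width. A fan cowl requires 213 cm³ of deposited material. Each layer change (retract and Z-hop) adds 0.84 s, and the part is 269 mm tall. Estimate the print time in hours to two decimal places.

10.51 hours

Bead cross-section = 0.2 × 0.42 = 0.084 mm².
Path length: 213000 mm³ / 0.084 mm² → 2535714.3 mm.
Extrusion time = 2535714.3 / 69.1 = 36696.3 s.
Layers = ⌈269/0.2⌉ = 1345.
Non-print overhead = 1345 × 0.84 = 1129.8 s.
Total = 36696.3 + 1129.8 = 37826.1 s = 10.51 hours.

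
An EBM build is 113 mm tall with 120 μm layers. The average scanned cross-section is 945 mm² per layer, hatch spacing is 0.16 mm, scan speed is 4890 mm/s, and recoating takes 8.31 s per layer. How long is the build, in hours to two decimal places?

Layer count = ceil(113 / 0.12) = 942.
Hatch length per layer: 945 / 0.16 → 5906.3 mm.
Scan time per layer = 5906.3 / 4890 = 1.2078 s.
Layer cycle = 1.2078 + 8.31 = 9.5178 s.
942 layers × 9.5178 s/layer = 8965.7676 s, i.e. 2.49 hours.

2.49 hours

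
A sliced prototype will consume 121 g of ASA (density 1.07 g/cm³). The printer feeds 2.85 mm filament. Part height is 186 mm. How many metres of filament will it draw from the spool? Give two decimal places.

Extruded volume: 121/1.07 = 113.0841 cm³ (113084.1 mm³).
Filament cross-section = π × (2.85/2)² = 6.3794 mm².
Length = 113084.1 / 6.3794 = 17726.45 mm = 17.73 m.

17.73 m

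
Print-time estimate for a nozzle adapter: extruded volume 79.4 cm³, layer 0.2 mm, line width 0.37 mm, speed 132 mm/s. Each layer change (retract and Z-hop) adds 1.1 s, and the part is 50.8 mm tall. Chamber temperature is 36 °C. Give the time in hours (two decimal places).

2.34 hours

Bead cross-section = 0.2 × 0.37, so 0.074 mm².
Toolpath length = 79.4 cm³ / 0.074 mm² = 79400 / 0.074 = 1072973 mm.
Print-move time = 1072973 / 132 = 8128.6 s.
Number of layers: 50.8 / 0.2 → 254 (rounded up).
Z-hop total: 254 × 1.1 → 279.4 s.
Total = 8128.6 + 279.4 = 8408 s = 2.34 hours.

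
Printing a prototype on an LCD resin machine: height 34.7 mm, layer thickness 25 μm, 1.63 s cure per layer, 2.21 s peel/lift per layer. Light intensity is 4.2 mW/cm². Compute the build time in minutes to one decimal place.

Number of layers: 34.7 / 0.025 → 1388 (rounded up).
Each layer takes = 1.63 + 2.21, so 3.84 s.
Build time: 1388 × 3.84 s = 5329.92 s, i.e. 88.8 minutes.

88.8 minutes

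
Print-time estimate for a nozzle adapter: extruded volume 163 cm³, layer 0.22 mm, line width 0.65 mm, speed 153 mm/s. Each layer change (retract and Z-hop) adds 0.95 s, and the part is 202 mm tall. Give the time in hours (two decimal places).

2.31 hours

Bead cross-section = 0.22 × 0.65 = 0.143 mm².
Path length: 163000 mm³ / 0.143 mm² → 1139860.1 mm.
Extrusion time: 1139860.1 / 153 → 7450.1 s.
Number of layers: 202 / 0.22 → 919 (rounded up).
Layer-change overhead = 919 × 0.95, so 873.05 s.
Total = 7450.1 + 873.05 = 8323.15 s = 2.31 hours.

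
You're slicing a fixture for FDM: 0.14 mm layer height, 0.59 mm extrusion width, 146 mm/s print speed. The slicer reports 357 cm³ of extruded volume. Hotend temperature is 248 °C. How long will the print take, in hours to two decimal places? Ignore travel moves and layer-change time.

8.22 hours

Line area = 0.14 × 0.59, so 0.0826 mm².
Path length: 357000 mm³ / 0.0826 mm² → 4322033.9 mm.
Extrusion time: 4322033.9 / 146 → 29603 s.
That's 29603 s → 8.22 hours.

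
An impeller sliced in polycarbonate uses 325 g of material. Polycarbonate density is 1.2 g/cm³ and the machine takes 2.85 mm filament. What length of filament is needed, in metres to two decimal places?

42.45 m

Volume = 325 g / 1.2 g·cm⁻³ = 270.8333 cm³ = 270833.3 mm³.
A = π r² = π × 1.425² = 6.3794 mm².
L = V/A = 270833.3/6.3794 = 42454.35 mm → 42.45 m.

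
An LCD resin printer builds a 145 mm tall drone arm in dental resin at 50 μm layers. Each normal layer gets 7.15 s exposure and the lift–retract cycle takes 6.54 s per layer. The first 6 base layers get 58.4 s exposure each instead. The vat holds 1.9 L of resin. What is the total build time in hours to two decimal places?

Layers = ⌈145/0.05⌉ = 2900.
Bottom layers = 6 × (58.4 + 6.54), so 389.64 s.
Remaining layers = 2894 × (7.15 + 6.54) = 39618.86 s.
Sum: 389.64 + 39618.86 = 40008.5 s → 11.11 hours.

11.11 hours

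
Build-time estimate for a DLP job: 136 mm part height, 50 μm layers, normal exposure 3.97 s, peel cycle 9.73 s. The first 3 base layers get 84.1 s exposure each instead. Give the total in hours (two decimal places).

Layers = ⌈136/0.05⌉ = 2720.
Bottom layers: 3 × (84.1 + 9.73) → 281.49 s.
Regular layers: 2717 × (3.97 + 9.73) → 37222.9 s.
Sum: 281.49 + 37222.9 = 37504.39 s → 10.42 hours.

10.42 hours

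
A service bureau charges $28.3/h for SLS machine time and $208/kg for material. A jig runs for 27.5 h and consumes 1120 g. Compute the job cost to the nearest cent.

Machine-time cost: 28.3 × 27.5 → $778.25.
Material cost: 208 × 1120/1000 → $232.96.
Total = 778.25 + 232.96 = $1011.21.

$1011.21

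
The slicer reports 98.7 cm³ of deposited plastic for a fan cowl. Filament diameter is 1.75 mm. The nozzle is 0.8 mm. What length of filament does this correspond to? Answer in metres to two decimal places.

41.03 m

A = π r² = π × 0.875² = 2.4053 mm².
L = 98700 mm³ / 2.4053 mm² = 41034.38 mm, i.e. 41.03 m.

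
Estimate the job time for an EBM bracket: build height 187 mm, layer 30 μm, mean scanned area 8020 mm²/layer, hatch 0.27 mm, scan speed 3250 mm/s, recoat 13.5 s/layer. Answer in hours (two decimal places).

Number of layers: 187 / 0.03 → 6234 (rounded up).
Hatch length per layer: 8020 / 0.27 → 29703.7 mm.
Scan time per layer = 29703.7 / 3250, so 9.1396 s.
Layer cycle = 9.1396 + 13.5, so 22.6396 s.
Total: 6234 × 22.6396 s = 141135.2664 s → 39.20 hours.

39.20 hours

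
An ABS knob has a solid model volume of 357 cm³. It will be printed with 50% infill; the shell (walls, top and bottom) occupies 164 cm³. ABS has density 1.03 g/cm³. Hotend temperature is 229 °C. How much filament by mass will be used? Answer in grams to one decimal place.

268.3 g

Interior volume: 357 − 164 → 193 cm³.
Infill volume = 0.50 × 193 = 96.5 cm³.
Deposited volume = 164 + 96.5 = 260.5 cm³.
Mass: 260.5 × 1.03 → 268.315 g.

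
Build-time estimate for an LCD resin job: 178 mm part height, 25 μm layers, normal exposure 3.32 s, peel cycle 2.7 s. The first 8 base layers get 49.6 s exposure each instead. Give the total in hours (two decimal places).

Layers = ⌈178/0.025⌉ = 7120.
Base layers = 8 × (49.6 + 2.7) = 418.4 s.
Normal layers: 7112 × (3.32 + 2.7) → 42814.24 s.
Sum: 418.4 + 42814.24 = 43232.64 s → 12.01 hours.

12.01 hours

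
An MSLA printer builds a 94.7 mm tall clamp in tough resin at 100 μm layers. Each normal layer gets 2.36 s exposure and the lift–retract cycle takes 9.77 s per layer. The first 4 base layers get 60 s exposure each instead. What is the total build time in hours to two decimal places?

Number of layers: 94.7 / 0.1 → 947 (rounded up).
Burn-in layers = 4 × (60 + 9.77), so 279.08 s.
Normal layers = 943 × (2.36 + 9.77) = 11438.59 s.
Total = 279.08 + 11438.59 = 11717.67 s = 3.25 hours.

3.25 hours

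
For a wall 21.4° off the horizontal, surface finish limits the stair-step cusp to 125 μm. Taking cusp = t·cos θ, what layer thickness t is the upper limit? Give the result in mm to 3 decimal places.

Layer height = cusp / cos(21.4°) = 0.125 / 0.9311 = 0.134 mm.

0.134 mm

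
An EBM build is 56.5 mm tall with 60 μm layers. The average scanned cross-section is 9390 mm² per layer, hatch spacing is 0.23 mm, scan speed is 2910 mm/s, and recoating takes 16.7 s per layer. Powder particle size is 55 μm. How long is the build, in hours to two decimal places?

Layer count = ceil(56.5 / 0.06) = 942.
Scan path per layer: 9390 / 0.23 → 40826.1 mm.
Beam time per layer = 40826.1 / 2910 = 14.0296 s.
Time per layer = 14.0296 + 16.7, so 30.7296 s.
Total: 942 × 30.7296 s = 28947.2832 s → 8.04 hours.

8.04 hours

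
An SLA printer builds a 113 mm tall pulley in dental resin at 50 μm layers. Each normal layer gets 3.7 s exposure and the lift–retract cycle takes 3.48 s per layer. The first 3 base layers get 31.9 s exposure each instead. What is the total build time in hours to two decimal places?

Layers = ⌈113/0.05⌉ = 2260.
Base layers = 3 × (31.9 + 3.48), so 106.14 s.
Regular layers: 2257 × (3.7 + 3.48) → 16205.26 s.
Total = 106.14 + 16205.26 = 16311.4 s = 4.53 hours.

4.53 hours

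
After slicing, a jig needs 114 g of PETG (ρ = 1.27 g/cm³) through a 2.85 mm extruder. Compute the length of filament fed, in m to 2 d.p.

Extruded volume: 114/1.27 = 89.7638 cm³ (89763.8 mm³).
Cross-section of 2.85 mm filament: π·(2.85/2)² = 6.3794 mm².
Length = 89763.8 / 6.3794 = 14070.88 mm = 14.07 m.

14.07 m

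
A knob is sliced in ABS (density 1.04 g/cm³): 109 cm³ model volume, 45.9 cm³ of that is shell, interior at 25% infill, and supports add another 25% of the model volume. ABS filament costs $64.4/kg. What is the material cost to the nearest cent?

$5.96

Interior volume = 109 − 45.9, so 63.1 cm³.
Deposited infill = 0.25 × 63.1 = 15.775 cm³.
Support = 0.25 × 109 = 27.25 cm³.
Total printed volume = 45.9 + 15.775 + 27.25, so 88.925 cm³.
Mass = 88.925 × 1.04, so 92.482 g.
At $64.4/kg: 92.482/1000 × 64.4 = $5.96.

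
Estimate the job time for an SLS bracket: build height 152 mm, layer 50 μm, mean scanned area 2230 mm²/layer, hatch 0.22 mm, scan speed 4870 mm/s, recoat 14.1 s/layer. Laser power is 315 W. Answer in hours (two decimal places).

Layer count = ceil(152 / 0.05) = 3040.
Per-layer scan distance: 2230 / 0.22 → 10136.4 mm.
Per-layer scan time = 10136.4 / 4870, so 2.0814 s.
Time per layer = 2.0814 + 14.1, so 16.1814 s.
3040 layers × 16.1814 s/layer = 49191.456 s, i.e. 13.66 hours.

13.66 hours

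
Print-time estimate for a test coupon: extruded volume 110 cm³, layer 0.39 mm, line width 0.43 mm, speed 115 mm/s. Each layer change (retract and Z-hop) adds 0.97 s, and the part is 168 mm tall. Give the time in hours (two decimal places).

1.70 hours

Line area = 0.39 × 0.43 = 0.1677 mm².
Total extruded path = 110000/0.1677 = 655933.2 mm.
Print-move time: 655933.2 / 115 → 5703.8 s.
Layers = ⌈168/0.39⌉ = 431.
Layer-change overhead = 431 × 0.97 = 418.07 s.
Total = 5703.8 + 418.07 = 6121.87 s = 1.70 hours.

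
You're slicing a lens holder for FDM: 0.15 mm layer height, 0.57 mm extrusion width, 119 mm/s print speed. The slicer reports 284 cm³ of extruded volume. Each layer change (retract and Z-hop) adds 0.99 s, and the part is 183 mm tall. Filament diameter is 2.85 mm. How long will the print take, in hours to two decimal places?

8.09 hours

Line area = 0.15 × 0.57 = 0.0855 mm².
Total extruded path = 284000/0.0855 = 3321637.4 mm.
Time extruding = 3321637.4 / 119 = 27912.9 s.
Layers = ⌈183/0.15⌉ = 1220.
Layer-change overhead = 1220 × 0.99 = 1207.8 s.
Total = 27912.9 + 1207.8 = 29120.7 s = 8.09 hours.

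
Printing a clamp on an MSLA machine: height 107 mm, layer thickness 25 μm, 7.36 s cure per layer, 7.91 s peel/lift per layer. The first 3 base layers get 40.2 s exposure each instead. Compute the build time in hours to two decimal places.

18.18 hours

Layer count = ceil(107 / 0.025) = 4280.
Bottom layers = 3 × (40.2 + 7.91) = 144.33 s.
Normal layers = 4277 × (7.36 + 7.91) = 65309.79 s.
Sum: 144.33 + 65309.79 = 65454.12 s → 18.18 hours.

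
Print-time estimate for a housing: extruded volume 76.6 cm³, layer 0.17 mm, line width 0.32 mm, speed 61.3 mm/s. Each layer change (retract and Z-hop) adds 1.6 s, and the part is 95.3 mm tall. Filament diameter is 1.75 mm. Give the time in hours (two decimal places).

Bead cross-section = 0.17 × 0.32, so 0.0544 mm².
Toolpath length = 76.6 cm³ / 0.0544 mm² = 76600 / 0.0544 = 1408088.2 mm.
Print-move time = 1408088.2 / 61.3 = 22970.4 s.
Layers = ⌈95.3/0.17⌉ = 561.
Non-print overhead: 561 × 1.6 → 897.6 s.
Altogether 22970.4 + 897.6 = 23868 s, i.e. 6.63 hours.

6.63 hours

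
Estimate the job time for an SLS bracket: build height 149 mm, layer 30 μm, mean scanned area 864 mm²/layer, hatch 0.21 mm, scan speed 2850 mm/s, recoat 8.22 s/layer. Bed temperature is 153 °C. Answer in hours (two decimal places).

Layers = ⌈149/0.03⌉ = 4967.
Hatch length per layer = 864 / 0.21 = 4114.3 mm.
Per-layer scan time: 4114.3 / 2850 → 1.4436 s.
Layer cycle = 1.4436 + 8.22 = 9.6636 s.
Total: 4967 × 9.6636 s = 47999.1012 s → 13.33 hours.

13.33 hours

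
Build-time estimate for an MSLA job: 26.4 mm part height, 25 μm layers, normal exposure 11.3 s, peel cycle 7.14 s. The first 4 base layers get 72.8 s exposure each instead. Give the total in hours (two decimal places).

5.48 hours

Layers = ⌈26.4/0.025⌉ = 1056.
Burn-in layers: 4 × (72.8 + 7.14) → 319.76 s.
Normal layers = 1052 × (11.3 + 7.14) = 19398.88 s.
Total = 319.76 + 19398.88 = 19718.64 s = 5.48 hours.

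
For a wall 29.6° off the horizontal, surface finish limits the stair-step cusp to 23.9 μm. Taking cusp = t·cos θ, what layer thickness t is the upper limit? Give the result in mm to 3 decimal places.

Layer height = cusp / cos(29.6°) = 0.0239 / 0.8695 = 0.027 mm.

0.027 mm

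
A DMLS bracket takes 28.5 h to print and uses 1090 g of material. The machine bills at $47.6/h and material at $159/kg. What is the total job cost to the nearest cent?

$1529.91

Time charge = 47.6 × 28.5, so $1356.60.
Material cost = 159 × 1090/1000, so $173.31.
Job cost: 1356.60 + 173.31 = $1529.91.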